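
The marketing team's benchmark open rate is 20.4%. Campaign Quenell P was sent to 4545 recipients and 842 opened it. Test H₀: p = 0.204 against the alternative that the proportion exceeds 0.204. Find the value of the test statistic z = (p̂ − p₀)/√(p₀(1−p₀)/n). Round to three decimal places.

z = -3.135

p̂ = 842/4545 = 0.1852585.
SE = √(p₀(1−p₀)/n) = √(0.16238/4545) = 0.0059773.
z = (0.1852585 − 0.204)/0.0059773 = -0.0187415/0.0059773 = -3.135.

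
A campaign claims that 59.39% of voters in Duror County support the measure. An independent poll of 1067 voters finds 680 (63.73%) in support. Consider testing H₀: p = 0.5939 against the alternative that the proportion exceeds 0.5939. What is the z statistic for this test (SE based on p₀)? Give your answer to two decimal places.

z = 2.89

p̂ = 680/1067 ≈ 0.6373.
Under H₀, SE = √(0.5939·0.4061/1067) = √(0.000226038) = 0.0150.
z = (0.6373 − 0.5939)/0.0150 = 0.0434/0.0150 = 2.89.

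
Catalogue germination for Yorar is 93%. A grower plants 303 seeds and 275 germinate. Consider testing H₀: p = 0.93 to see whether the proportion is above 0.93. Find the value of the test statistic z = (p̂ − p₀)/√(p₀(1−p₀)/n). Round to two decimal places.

z = -1.53

p̂ = 275/303 ≈ 0.90759.
SE = √(p₀(1−p₀)/n) = √(0.0651/303) = 0.01466.
z = (0.90759 − 0.93)/0.01466 = -0.02241/0.01466 = -1.53.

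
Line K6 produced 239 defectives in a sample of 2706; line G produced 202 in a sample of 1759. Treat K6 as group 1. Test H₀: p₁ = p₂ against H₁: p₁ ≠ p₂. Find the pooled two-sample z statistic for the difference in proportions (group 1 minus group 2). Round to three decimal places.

z = -2.902

p̂₁ = 239/2706 = 0.08832, p̂₂ = 202/1759 = 0.11484.
Pooled p̂ = (239+202)/(2706+1759) = 441/4465 = 0.09877.
SE = √(0.089013 × 0.000938054) = 0.00914.
z = (0.08832 − 0.11484)/0.00914 = -0.02652/0.00914 = -2.902.
Two-sided p-value ≈ 2·Φ(−2.902) = 0.0037.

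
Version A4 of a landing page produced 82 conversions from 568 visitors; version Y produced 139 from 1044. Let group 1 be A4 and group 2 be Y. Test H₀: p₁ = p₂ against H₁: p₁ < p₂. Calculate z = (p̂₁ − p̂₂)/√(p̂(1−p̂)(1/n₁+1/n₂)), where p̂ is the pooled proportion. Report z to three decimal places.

z = 0.626

p̂₁ = 82/568 = 0.14437, p̂₂ = 139/1044 = 0.13314.
Pooled p̂ = (82+139)/(568+1044) = 221/1612 = 0.13710.
SE = √(0.118301 × 0.00271842) = 0.01793.
z = (0.14437 − 0.13314)/0.01793 = 0.01123/0.01793 = 0.626.
p-value = P(Z < 0.626) ≈ 0.7343.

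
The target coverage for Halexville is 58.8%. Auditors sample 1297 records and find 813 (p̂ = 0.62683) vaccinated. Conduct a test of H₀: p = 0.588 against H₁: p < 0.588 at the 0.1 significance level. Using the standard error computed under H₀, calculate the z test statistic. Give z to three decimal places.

z = 2.841

p̂ = 813/1297 ≈ 0.62683.
SE = √(p₀(1−p₀)/n) = √(0.24226/1297) = 0.01367.
z = (0.62683 − 0.588)/0.01367 = 0.03883/0.01367 = 2.841.
p-value = P(Z < 2.841) ≈ 0.9978. With α = 0.1, fail to reject H₀.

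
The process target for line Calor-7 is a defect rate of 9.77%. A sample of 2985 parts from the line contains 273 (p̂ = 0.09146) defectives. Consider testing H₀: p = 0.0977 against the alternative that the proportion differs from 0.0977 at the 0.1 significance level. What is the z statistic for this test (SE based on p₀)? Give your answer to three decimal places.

p̂ = 273/2985 = 0.09146.
Standard error under H₀: √(0.0977×0.9023/2985) = 0.00543.
z = (0.09146 − 0.0977)/0.00543 = -0.00624/0.00543 = -1.149.
Two-sided p-value ≈ 2·Φ(−1.149) = 0.2507. With α = 0.1, fail to reject H₀.

z = -1.149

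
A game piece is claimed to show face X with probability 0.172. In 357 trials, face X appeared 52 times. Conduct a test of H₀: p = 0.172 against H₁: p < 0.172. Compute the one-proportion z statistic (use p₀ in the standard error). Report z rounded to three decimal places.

z = -1.319

p̂ = 52/357 ≈ 0.14566.
Under H₀, SE = √(0.172·0.828/357) = √(0.000398924) = 0.01997.
z = (0.14566 − 0.172)/0.01997 = -0.02634/0.01997 = -1.319.
p-value = P(Z < -1.319) ≈ 0.0936.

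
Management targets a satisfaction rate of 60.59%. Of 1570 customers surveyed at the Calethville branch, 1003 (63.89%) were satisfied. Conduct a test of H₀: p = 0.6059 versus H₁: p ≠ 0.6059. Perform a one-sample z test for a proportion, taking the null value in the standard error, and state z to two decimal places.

p̂ = 1003/1570 ≈ 0.63885.
Standard error under H₀: √(0.6059×0.3941/1570) = 0.01233.
z = (0.63885 − 0.6059)/0.01233 = 0.03295/0.01233 = 2.67.
p-value = 2·P(Z > 2.672) ≈ 0.0075.

z = 2.67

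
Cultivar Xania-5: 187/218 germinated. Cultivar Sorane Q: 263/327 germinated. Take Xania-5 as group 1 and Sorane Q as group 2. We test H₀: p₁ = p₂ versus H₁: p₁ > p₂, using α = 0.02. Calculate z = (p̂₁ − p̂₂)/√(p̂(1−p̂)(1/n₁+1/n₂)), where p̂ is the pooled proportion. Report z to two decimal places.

z = 1.61

p̂₁ = 187/218 = 0.8578, p̂₂ = 263/327 = 0.8043.
Pooled p̂ = (187+263)/(218+327) = 450/545 = 0.8257.
SE = √(p̂(1−p̂)(1/n₁+1/n₂)) = √(0.8257·0.1743·0.00764526) = √(0.00110036) = 0.0332.
z = (0.8578 − 0.8043)/0.0332 = 0.0535/0.0332 = 1.61.
p-value = P(Z > 1.613) ≈ 0.0533, so at α = 0.02 we fail to reject H₀.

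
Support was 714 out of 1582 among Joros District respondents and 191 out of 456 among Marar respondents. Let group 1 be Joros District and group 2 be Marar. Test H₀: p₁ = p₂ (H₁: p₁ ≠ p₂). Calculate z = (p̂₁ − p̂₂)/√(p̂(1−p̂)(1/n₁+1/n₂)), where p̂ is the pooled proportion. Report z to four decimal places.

z = 1.2294

p̂₁ = 714/1582 = 0.451327, p̂₂ = 191/456 = 0.418860.
Pooled p̂ = (714+191)/(1582+456) = 905/2038 = 0.444063.
SE = √(p̂(1−p̂)(1/n₁+1/n₂)) = √(0.444063·0.555937·0.00282509) = √(0.000697434) = 0.026409.
z = (0.451327 − 0.418860)/0.026409 = 0.032467/0.026409 = 1.2294.
p-value = 2·P(Z > 1.229) ≈ 0.2189.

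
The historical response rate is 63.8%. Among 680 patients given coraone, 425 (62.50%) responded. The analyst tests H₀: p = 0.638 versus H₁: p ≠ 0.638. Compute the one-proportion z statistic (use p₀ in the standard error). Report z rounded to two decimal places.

z = -0.71

p̂ = 425/680 = 0.6250.
Standard error under H₀: √(0.638×0.362/680) = 0.0184.
z = (0.6250 − 0.638)/0.0184 = -0.0130/0.0184 = -0.71.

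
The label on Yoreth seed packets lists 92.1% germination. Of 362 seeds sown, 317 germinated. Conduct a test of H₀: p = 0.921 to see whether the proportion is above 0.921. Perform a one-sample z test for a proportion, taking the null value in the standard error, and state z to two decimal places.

z = -3.20

p̂ = 317/362 = 0.87569.
Under H₀, SE = √(0.921·0.079/362) = √(0.000200992) = 0.01418.
z = (0.87569 − 0.921)/0.01418 = -0.04531/0.01418 = -3.20.
p-value = P(Z > -3.196) ≈ 0.9993.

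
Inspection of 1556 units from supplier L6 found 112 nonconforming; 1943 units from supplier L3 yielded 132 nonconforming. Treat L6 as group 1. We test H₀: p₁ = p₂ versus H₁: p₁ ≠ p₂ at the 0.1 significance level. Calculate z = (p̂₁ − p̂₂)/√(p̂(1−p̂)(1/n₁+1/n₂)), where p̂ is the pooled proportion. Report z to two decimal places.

p̂₁ = 112/1556 = 0.0720, p̂₂ = 132/1943 = 0.0679.
Pooled p̂ = (112+132)/(1556+1943) = 244/3499 = 0.0697.
SE = √(p̂(1−p̂)(1/n₁+1/n₂)) = √(0.0697·0.9303·0.00115734) = √(7.50783e-05) = 0.0087.
z = (0.0720 − 0.0679)/0.0087 = 0.0041/0.0087 = 0.47.
p-value = 2·P(Z > 0.467) ≈ 0.6408. With α = 0.1, fail to reject H₀.

z = 0.47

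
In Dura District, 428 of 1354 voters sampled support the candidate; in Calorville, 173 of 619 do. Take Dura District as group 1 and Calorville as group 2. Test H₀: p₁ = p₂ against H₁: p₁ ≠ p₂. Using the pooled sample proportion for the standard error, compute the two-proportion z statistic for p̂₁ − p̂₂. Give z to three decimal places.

p̂₁ = 428/1354 = 0.31610, p̂₂ = 173/619 = 0.27948.
Pooled p̂ = (428+173)/(1354+619) = 601/1973 = 0.30461.
SE = √(p̂(1−p̂)(1/n₁+1/n₂)) = √(0.30461·0.69539·0.00235406) = √(0.000498646) = 0.02233.
z = (0.31610 − 0.27948)/0.02233 = 0.03662/0.02233 = 1.640.
Two-sided p-value ≈ 2·Φ(−1.640) = 0.1010.

z = 1.640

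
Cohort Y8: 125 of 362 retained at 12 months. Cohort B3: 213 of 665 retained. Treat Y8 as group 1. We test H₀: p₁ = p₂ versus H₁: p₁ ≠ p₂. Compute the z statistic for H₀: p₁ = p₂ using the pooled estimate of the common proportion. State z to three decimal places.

z = 0.815

p̂₁ = 125/362 ≈ 0.34530, p̂₂ = 213/665 ≈ 0.32030.
Pooled p̂ = (125+213)/(362+665) = 338/1027 = 0.32911.
SE = √(p̂(1−p̂)(1/n₁+1/n₂)) = √(0.32911·0.67089·0.00426619) = √(0.000941966) = 0.03069.
z = (0.34530 − 0.32030)/0.03069 = 0.02500/0.03069 = 0.815.
p-value = 2·P(Z > 0.815) ≈ 0.4153.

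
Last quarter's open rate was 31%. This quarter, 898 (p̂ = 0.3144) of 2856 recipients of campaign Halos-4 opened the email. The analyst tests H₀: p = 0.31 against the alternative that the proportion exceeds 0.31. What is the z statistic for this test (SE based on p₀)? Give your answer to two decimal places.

z = 0.51

p̂ = 898/2856 ≈ 0.3144.
Under H₀, SE = √(0.31·0.69/2856) = √(7.4895e-05) = 0.0087.
z = (0.3144 − 0.31)/0.0087 = 0.0044/0.0087 = 0.51.
p-value = P(Z > 0.511) ≈ 0.3045.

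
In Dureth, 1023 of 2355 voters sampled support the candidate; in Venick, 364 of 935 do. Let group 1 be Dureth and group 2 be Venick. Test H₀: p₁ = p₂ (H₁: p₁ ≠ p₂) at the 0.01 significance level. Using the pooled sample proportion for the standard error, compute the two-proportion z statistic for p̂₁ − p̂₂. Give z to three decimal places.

z = 2.362

p̂₁ = 1023/2355 ≈ 0.43439, p̂₂ = 364/935 ≈ 0.38930.
Pooled p̂ = (1023+364)/(2355+935) = 1387/3290 = 0.42158.
SE = √(p̂(1−p̂)(1/n₁+1/n₂)) = √(0.42158·0.57842·0.00149415) = √(0.000364348) = 0.01909.
z = (0.43439 − 0.38930)/0.01909 = 0.04509/0.01909 = 2.362.
p-value = 2·P(Z > 2.362) ≈ 0.0182, so at α = 0.01 we fail to reject H₀.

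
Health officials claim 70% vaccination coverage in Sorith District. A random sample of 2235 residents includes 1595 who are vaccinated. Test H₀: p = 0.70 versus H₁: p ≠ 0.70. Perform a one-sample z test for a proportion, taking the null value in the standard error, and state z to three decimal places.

p̂ = 1595/2235 = 0.713647.
SE = √(p₀(1−p₀)/n) = √(0.21/2235) = 0.009693.
z = (0.713647 − 0.7)/0.009693 = 0.013647/0.009693 = 1.408.
p-value = 2·P(Z > 1.408) ≈ 0.1592.

z = 1.408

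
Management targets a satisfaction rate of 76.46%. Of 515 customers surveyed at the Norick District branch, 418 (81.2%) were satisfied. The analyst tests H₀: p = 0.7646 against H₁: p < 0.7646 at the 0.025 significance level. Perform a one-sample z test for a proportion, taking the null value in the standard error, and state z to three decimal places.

z = 2.517

p̂ = 418/515 ≈ 0.81165.
SE = √(p₀(1−p₀)/n) = √(0.17999/515) = 0.01869.
z = (0.81165 − 0.7646)/0.01869 = 0.04705/0.01869 = 2.517.
p-value = P(Z < 2.517) ≈ 0.9941, so at α = 0.025 we fail to reject H₀.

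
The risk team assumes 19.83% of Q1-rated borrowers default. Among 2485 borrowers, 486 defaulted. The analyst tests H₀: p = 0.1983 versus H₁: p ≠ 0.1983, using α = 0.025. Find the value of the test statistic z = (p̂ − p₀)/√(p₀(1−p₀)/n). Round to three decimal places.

z = -0.341

p̂ = 486/2485 = 0.19557.
Under H₀, SE = √(0.1983·0.8017/2485) = √(6.39747e-05) = 0.00800.
z = (0.19557 − 0.1983)/0.00800 = -0.00273/0.00800 = -0.341.
Two-sided p-value ≈ 2·Φ(−0.341) = 0.7332, so at α = 0.025 we fail to reject H₀.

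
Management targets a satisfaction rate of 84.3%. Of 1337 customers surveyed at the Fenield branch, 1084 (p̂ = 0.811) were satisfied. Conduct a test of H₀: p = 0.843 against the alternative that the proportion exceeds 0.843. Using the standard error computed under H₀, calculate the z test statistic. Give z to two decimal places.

z = -3.24

p̂ = 1084/1337 ≈ 0.81077.
Standard error under H₀: √(0.843×0.157/1337) = 0.00995.
z = (0.81077 − 0.843)/0.00995 = -0.03223/0.00995 = -3.24.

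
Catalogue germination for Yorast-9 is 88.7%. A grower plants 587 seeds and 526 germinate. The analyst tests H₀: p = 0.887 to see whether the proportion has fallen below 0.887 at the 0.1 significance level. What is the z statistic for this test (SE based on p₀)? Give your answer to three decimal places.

p̂ = 526/587 = 0.89608.
SE = √(p₀(1−p₀)/n) = √(0.10023/587) = 0.01307.
z = (0.89608 − 0.887)/0.01307 = 0.00908/0.01307 = 0.695.
p-value = P(Z < 0.695) ≈ 0.7565; since p > α = 0.1, fail to reject H₀.

z = 0.695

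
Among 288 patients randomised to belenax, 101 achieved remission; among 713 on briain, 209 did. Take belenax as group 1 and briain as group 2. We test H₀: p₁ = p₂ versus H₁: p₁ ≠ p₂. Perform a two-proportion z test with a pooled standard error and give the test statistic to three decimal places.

z = 1.783

p̂₁ = 101/288 = 0.35069, p̂₂ = 209/713 = 0.29313.
Pooled p̂ = (101+209)/(288+713) = 310/1001 = 0.30969.
SE = √(0.213782 × 0.00487475) = 0.03228.
z = (0.35069 − 0.29313)/0.03228 = 0.05756/0.03228 = 1.783.
Two-sided p-value ≈ 2·Φ(−1.783) = 0.0745.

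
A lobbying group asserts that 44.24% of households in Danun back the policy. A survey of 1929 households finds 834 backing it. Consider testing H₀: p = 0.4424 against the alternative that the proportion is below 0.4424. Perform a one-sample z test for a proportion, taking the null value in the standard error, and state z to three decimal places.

p̂ = 834/1929 ≈ 0.43235.
Standard error under H₀: √(0.4424×0.5576/1929) = 0.01131.
z = (0.43235 − 0.4424)/0.01131 = -0.01005/0.01131 = -0.889.

z = -0.889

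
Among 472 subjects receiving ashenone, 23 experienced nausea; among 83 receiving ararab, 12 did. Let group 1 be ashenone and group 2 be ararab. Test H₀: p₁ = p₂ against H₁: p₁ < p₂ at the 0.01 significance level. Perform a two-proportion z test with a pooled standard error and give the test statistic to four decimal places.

z = -3.3129

p̂₁ = 23/472 = 0.048729, p̂₂ = 12/83 = 0.144578.
Pooled p̂ = (23+12)/(472+83) = 35/555 = 0.063063.
SE = √(0.0590861 × 0.0141668) = 0.028932.
z = (0.048729 − 0.144578)/0.028932 = -0.095849/0.028932 = -3.3129.
p-value = P(Z < -3.313) ≈ 0.0005. With α = 0.01, reject H₀.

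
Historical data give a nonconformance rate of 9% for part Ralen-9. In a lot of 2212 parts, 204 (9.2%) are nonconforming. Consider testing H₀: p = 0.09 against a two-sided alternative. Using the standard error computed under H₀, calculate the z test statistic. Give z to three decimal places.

p̂ = 204/2212 = 0.0922242.
SE = √(p₀(1−p₀)/n) = √(0.0819/2212) = 0.0060848.
z = (0.0922242 − 0.09)/0.0060848 = 0.0022242/0.0060848 = 0.366.

z = 0.366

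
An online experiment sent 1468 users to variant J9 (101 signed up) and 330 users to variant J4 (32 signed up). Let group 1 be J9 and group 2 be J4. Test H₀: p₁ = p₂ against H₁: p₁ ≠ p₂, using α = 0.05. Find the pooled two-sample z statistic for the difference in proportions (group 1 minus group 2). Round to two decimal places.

z = -1.77

p̂₁ = 101/1468 = 0.0688, p̂₂ = 32/330 = 0.0970.
Pooled p̂ = (101+32)/(1468+330) = 133/1798 = 0.0740.
SE = √(p̂(1−p̂)(1/n₁+1/n₂)) = √(0.0740·0.9260·0.0037115) = √(0.000254236) = 0.0159.
z = (0.0688 − 0.0970)/0.0159 = -0.0282/0.0159 = -1.77.
p-value = 2·P(Z > 1.767) ≈ 0.0773. With α = 0.05, fail to reject H₀.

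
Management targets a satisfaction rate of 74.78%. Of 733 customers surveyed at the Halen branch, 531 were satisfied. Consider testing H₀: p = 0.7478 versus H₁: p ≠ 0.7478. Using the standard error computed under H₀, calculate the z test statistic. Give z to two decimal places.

z = -1.46

p̂ = 531/733 ≈ 0.7244.
Standard error under H₀: √(0.7478×0.2522/733) = 0.0160.
z = (0.7244 − 0.7478)/0.0160 = -0.0234/0.0160 = -1.46.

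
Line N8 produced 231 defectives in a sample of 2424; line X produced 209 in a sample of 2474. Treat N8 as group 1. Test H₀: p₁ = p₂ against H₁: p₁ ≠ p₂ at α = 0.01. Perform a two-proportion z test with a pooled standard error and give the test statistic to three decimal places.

p̂₁ = 231/2424 = 0.09530, p̂₂ = 209/2474 = 0.08448.
Pooled p̂ = (231+209)/(2424+2474) = 440/4898 = 0.08983.
SE = √(p̂(1−p̂)(1/n₁+1/n₂)) = √(0.08983·0.91017·0.000816745) = √(6.67793e-05) = 0.00817.
z = (0.09530 − 0.08448)/0.00817 = 0.01082/0.00817 = 1.324.
Two-sided p-value ≈ 2·Φ(−1.324) = 0.1855. With α = 0.01, fail to reject H₀.

z = 1.324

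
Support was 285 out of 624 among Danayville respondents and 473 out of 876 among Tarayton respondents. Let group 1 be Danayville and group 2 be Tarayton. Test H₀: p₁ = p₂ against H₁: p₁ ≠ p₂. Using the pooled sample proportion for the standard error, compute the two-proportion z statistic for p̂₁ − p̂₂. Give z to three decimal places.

z = -3.178

p̂₁ = 285/624 ≈ 0.45673, p̂₂ = 473/876 ≈ 0.53995.
Pooled p̂ = (285+473)/(624+876) = 758/1500 = 0.50533.
SE = √(p̂(1−p̂)(1/n₁+1/n₂)) = √(0.50533·0.49467·0.00274412) = √(0.000685951) = 0.02619.
z = (0.45673 − 0.53995)/0.02619 = -0.08322/0.02619 = -3.178.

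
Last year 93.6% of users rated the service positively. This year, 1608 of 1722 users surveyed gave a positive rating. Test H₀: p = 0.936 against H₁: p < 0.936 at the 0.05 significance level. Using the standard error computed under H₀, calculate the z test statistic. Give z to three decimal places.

z = -0.373

p̂ = 1608/1722 ≈ 0.93380.
Under H₀, SE = √(0.936·0.064/1722) = √(3.47875e-05) = 0.00590.
z = (0.93380 − 0.936)/0.00590 = -0.00220/0.00590 = -0.373.
p-value = P(Z < -0.373) ≈ 0.3544, so at α = 0.05 we fail to reject H₀.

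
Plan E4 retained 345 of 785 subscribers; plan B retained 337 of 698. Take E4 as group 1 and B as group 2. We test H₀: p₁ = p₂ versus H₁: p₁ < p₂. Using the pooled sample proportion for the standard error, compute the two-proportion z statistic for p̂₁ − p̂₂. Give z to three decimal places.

p̂₁ = 345/785 = 0.43949, p̂₂ = 337/698 = 0.48281.
Pooled p̂ = (345+337)/(785+698) = 682/1483 = 0.45988.
SE = √(p̂(1−p̂)(1/n₁+1/n₂)) = √(0.45988·0.54012·0.00270655) = √(0.000672281) = 0.02593.
z = (0.43949 − 0.48281)/0.02593 = -0.04332/0.02593 = -1.671.
p-value = P(Z < -1.671) ≈ 0.0474.

z = -1.671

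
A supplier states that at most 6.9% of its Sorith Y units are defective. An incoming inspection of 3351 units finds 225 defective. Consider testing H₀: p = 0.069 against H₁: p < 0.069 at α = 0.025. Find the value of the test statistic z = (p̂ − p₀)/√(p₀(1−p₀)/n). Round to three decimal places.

z = -0.424

p̂ = 225/3351 ≈ 0.067144.
SE = √(p₀(1−p₀)/n) = √(0.064239/3351) = 0.004378.
z = (0.067144 − 0.069)/0.004378 = -0.001856/0.004378 = -0.424.
p-value = P(Z < -0.424) ≈ 0.3358. With α = 0.025, fail to reject H₀.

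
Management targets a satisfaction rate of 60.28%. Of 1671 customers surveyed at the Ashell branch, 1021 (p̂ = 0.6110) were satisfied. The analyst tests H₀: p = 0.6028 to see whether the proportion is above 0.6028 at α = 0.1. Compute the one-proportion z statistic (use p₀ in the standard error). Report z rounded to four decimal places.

p̂ = 1021/1671 = 0.611011.
SE = √(p₀(1−p₀)/n) = √(0.23943/1671) = 0.011970.
z = (0.611011 − 0.6028)/0.011970 = 0.008211/0.011970 = 0.6860.
p-value = P(Z > 0.686) ≈ 0.2464. With α = 0.1, fail to reject H₀.

z = 0.6860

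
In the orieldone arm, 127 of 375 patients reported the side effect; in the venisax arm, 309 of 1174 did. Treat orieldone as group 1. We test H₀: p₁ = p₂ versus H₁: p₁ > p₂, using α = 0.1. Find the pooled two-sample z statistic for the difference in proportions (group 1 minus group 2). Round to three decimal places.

p̂₁ = 127/375 = 0.33867, p̂₂ = 309/1174 = 0.26320.
Pooled p̂ = (127+309)/(375+1174) = 436/1549 = 0.28147.
SE = √(p̂(1−p̂)(1/n₁+1/n₂)) = √(0.28147·0.71853·0.00351846) = √(0.000711592) = 0.02668.
z = (0.33867 − 0.26320)/0.02668 = 0.07547/0.02668 = 2.829.
p-value = P(Z > 2.829) ≈ 0.0023, so at α = 0.1 we reject H₀.

z = 2.829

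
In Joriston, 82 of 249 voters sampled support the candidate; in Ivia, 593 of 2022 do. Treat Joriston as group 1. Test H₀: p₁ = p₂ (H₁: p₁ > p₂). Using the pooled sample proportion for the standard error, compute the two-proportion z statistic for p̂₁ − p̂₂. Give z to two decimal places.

p̂₁ = 82/249 = 0.3293, p̂₂ = 593/2022 = 0.2933.
Pooled p̂ = (82+593)/(249+2022) = 675/2271 = 0.2972.
SE = √(p̂(1−p̂)(1/n₁+1/n₂)) = √(0.2972·0.7028·0.00451062) = √(0.000942191) = 0.0307.
z = (0.3293 − 0.2933)/0.0307 = 0.0360/0.0307 = 1.17.

z = 1.17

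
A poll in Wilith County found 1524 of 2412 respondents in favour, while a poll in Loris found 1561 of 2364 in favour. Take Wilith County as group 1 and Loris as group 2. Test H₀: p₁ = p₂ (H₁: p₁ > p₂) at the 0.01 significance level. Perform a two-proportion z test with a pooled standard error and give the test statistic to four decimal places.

z = -2.0578

p̂₁ = 1524/2412 = 0.6318408, p̂₂ = 1561/2364 = 0.6603215.
Pooled p̂ = (1524+1561)/(2412+2364) = 3085/4776 = 0.6459380.
SE = √(0.228702 × 0.000837606) = 0.0138406.
z = (0.6318408 − 0.6603215)/0.0138406 = -0.0284807/0.0138406 = -2.0578.
p-value = P(Z > -2.058) ≈ 0.9802. With α = 0.01, fail to reject H₀.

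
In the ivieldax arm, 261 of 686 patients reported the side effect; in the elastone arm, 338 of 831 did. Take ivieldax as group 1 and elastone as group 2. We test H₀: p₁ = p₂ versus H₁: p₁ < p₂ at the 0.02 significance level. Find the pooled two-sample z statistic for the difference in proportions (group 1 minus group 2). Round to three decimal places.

z = -1.042

p̂₁ = 261/686 = 0.38047, p̂₂ = 338/831 = 0.40674.
Pooled p̂ = (261+338)/(686+831) = 599/1517 = 0.39486.
SE = √(p̂(1−p̂)(1/n₁+1/n₂)) = √(0.39486·0.60514·0.0026611) = √(0.000635856) = 0.02522.
z = (0.38047 − 0.40674)/0.02522 = -0.02627/0.02522 = -1.042.
p-value = P(Z < -1.042) ≈ 0.1487. With α = 0.02, fail to reject H₀.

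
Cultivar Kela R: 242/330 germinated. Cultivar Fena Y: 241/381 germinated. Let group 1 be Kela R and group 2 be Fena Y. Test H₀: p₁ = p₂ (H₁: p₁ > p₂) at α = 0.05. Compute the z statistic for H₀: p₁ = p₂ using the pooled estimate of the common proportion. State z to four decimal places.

p̂₁ = 242/330 = 0.733333, p̂₂ = 241/381 = 0.632546.
Pooled p̂ = (242+241)/(330+381) = 483/711 = 0.679325.
SE = √(p̂(1−p̂)(1/n₁+1/n₂)) = √(0.679325·0.320675·0.00565497) = √(0.00123189) = 0.035098.
z = (0.733333 − 0.632546)/0.035098 = 0.100787/0.035098 = 2.8716.
p-value = P(Z > 2.872) ≈ 0.0020, so at α = 0.05 we reject H₀.

z = 2.8716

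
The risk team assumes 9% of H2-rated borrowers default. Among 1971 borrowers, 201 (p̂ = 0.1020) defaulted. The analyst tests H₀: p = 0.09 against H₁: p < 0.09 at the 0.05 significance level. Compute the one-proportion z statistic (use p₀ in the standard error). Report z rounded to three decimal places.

z = 1.858

p̂ = 201/1971 = 0.101979.
Under H₀, SE = √(0.09·0.91/1971) = √(4.15525e-05) = 0.006446.
z = (0.101979 − 0.09)/0.006446 = 0.011979/0.006446 = 1.858.
p-value = P(Z < 1.858) ≈ 0.9684; since p > α = 0.05, fail to reject H₀.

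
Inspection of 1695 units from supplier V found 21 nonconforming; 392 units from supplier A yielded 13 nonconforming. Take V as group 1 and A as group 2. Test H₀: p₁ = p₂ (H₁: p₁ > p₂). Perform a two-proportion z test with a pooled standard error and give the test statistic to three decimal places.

p̂₁ = 21/1695 = 0.012389, p̂₂ = 13/392 = 0.033163.
Pooled p̂ = (21+13)/(1695+392) = 34/2087 = 0.016291.
SE = √(p̂(1−p̂)(1/n₁+1/n₂)) = √(0.016291·0.983709·0.00314099) = √(5.03373e-05) = 0.007095.
z = (0.012389 − 0.033163)/0.007095 = -0.020774/0.007095 = -2.928.

z = -2.928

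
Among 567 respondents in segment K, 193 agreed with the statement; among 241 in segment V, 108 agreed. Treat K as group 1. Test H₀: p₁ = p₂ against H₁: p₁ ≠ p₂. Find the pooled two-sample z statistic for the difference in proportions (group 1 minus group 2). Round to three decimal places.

z = -2.898

p̂₁ = 193/567 = 0.34039, p̂₂ = 108/241 = 0.44813.
Pooled p̂ = (193+108)/(567+241) = 301/808 = 0.37252.
SE = √(0.23375 × 0.00591305) = 0.03718.
z = (0.34039 − 0.44813)/0.03718 = -0.10774/0.03718 = -2.898.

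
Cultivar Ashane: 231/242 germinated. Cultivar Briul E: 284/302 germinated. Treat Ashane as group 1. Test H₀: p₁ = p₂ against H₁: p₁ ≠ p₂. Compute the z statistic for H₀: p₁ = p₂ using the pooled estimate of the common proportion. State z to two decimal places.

p̂₁ = 231/242 = 0.9545, p̂₂ = 284/302 = 0.9404.
Pooled p̂ = (231+284)/(242+302) = 515/544 = 0.9467.
SE = √(p̂(1−p̂)(1/n₁+1/n₂)) = √(0.9467·0.0533·0.00744349) = √(0.000375651) = 0.0194.
z = (0.9545 − 0.9404)/0.0194 = 0.0141/0.0194 = 0.73.
Two-sided p-value ≈ 2·Φ(−0.730) = 0.4654.

z = 0.73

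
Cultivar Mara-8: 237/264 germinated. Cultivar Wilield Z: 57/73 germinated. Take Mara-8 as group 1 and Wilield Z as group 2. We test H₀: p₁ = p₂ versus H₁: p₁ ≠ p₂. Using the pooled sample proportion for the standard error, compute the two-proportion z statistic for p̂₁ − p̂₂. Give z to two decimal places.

p̂₁ = 237/264 ≈ 0.8977, p̂₂ = 57/73 ≈ 0.7808.
Pooled p̂ = (237+57)/(264+73) = 294/337 = 0.8724.
SE = √(p̂(1−p̂)(1/n₁+1/n₂)) = √(0.8724·0.1276·0.0174865) = √(0.00194652) = 0.0441.
z = (0.8977 − 0.7808)/0.0441 = 0.1169/0.0441 = 2.65.
Two-sided p-value ≈ 2·Φ(−2.650) = 0.0081.

z = 2.65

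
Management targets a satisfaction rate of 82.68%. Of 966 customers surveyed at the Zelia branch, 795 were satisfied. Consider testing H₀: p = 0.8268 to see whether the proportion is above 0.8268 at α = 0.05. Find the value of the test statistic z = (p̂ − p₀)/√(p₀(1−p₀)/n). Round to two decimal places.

z = -0.31

p̂ = 795/966 ≈ 0.8230.
Under H₀, SE = √(0.8268·0.1732/966) = √(0.000148242) = 0.0122.
z = (0.8230 − 0.8268)/0.0122 = -0.0038/0.0122 = -0.31.
p-value = P(Z > -0.314) ≈ 0.6231, so at α = 0.05 we fail to reject H₀.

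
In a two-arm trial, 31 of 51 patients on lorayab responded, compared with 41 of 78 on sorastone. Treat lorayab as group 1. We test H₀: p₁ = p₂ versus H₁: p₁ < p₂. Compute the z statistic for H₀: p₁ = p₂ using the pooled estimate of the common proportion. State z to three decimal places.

p̂₁ = 31/51 ≈ 0.60784, p̂₂ = 41/78 ≈ 0.52564.
Pooled p̂ = (31+41)/(51+78) = 72/129 = 0.55814.
SE = √(p̂(1−p̂)(1/n₁+1/n₂)) = √(0.55814·0.44186·0.0324284) = √(0.00799747) = 0.08943.
z = (0.60784 − 0.52564)/0.08943 = 0.08220/0.08943 = 0.919.
p-value = P(Z < 0.919) ≈ 0.8210.

z = 0.919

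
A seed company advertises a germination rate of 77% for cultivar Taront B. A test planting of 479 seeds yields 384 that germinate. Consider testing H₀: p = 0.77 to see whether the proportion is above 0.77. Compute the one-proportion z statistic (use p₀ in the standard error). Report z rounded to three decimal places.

z = 1.647

p̂ = 384/479 ≈ 0.80167.
Under H₀, SE = √(0.77·0.23/479) = √(0.000369729) = 0.01923.
z = (0.80167 − 0.77)/0.01923 = 0.03167/0.01923 = 1.647.
p-value = P(Z > 1.647) ≈ 0.0498.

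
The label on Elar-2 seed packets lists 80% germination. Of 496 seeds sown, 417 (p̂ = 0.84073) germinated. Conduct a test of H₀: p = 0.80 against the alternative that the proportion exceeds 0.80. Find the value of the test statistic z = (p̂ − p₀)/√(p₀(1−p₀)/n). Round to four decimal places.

z = 2.2675

p̂ = 417/496 ≈ 0.840726.
SE = √(p₀(1−p₀)/n) = √(0.16/496) = 0.017961.
z = (0.840726 − 0.8)/0.017961 = 0.040726/0.017961 = 2.2675.
p-value = P(Z > 2.268) ≈ 0.0117.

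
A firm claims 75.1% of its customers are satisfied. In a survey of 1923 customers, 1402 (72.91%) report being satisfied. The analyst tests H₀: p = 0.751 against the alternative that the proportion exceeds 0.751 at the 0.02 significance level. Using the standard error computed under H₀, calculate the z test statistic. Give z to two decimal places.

p̂ = 1402/1923 = 0.72907.
Standard error under H₀: √(0.751×0.249/1923) = 0.00986.
z = (0.72907 − 0.751)/0.00986 = -0.02193/0.00986 = -2.22.
p-value = P(Z > -2.224) ≈ 0.9869. With α = 0.02, fail to reject H₀.

z = -2.22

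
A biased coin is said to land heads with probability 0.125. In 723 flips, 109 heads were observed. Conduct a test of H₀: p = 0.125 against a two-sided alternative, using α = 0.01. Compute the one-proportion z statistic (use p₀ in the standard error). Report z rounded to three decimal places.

z = 2.094

p̂ = 109/723 = 0.15076.
Under H₀, SE = √(0.125·0.875/723) = √(0.000151279) = 0.01230.
z = (0.15076 − 0.125)/0.01230 = 0.02576/0.01230 = 2.094.
Two-sided p-value ≈ 2·Φ(−2.094) = 0.0362, so at α = 0.01 we fail to reject H₀.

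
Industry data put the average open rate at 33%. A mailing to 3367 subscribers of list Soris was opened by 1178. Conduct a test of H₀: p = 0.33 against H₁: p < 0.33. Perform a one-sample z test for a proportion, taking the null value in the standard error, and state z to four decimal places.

p̂ = 1178/3367 = 0.3498663.
Under H₀, SE = √(0.33·0.67/3367) = √(6.56668e-05) = 0.0081035.
z = (0.3498663 − 0.33)/0.0081035 = 0.0198663/0.0081035 = 2.4516.

z = 2.4516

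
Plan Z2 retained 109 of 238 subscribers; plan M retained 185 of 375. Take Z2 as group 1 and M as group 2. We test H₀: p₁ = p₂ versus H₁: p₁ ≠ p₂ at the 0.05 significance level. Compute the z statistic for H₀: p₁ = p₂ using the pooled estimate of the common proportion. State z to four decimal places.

z = -0.8538

p̂₁ = 109/238 = 0.457983, p̂₂ = 185/375 = 0.493333.
Pooled p̂ = (109+185)/(238+375) = 294/613 = 0.479608.
SE = √(0.249584 × 0.00686835) = 0.041403.
z = (0.457983 − 0.493333)/0.041403 = -0.035350/0.041403 = -0.8538.
Two-sided p-value ≈ 2·Φ(−0.854) = 0.3932. With α = 0.05, fail to reject H₀.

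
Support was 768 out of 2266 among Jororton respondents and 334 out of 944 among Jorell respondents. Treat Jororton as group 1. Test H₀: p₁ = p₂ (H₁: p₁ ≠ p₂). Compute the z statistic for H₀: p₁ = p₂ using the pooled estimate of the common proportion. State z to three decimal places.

p̂₁ = 768/2266 ≈ 0.33892, p̂₂ = 334/944 ≈ 0.35381.
Pooled p̂ = (768+334)/(2266+944) = 1102/3210 = 0.34330.
SE = √(0.225446 × 0.00150063) = 0.01839.
z = (0.33892 − 0.35381)/0.01839 = -0.01489/0.01839 = -0.810.

z = -0.810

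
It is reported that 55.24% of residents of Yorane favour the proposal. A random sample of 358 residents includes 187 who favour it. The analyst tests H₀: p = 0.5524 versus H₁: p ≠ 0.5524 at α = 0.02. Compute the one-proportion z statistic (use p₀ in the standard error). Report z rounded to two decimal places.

p̂ = 187/358 ≈ 0.5223.
Standard error under H₀: √(0.5524×0.4476/358) = 0.0263.
z = (0.5223 − 0.5524)/0.0263 = -0.0301/0.0263 = -1.14.
p-value = 2·P(Z > 1.144) ≈ 0.2528; since p > α = 0.02, fail to reject H₀.

z = -1.14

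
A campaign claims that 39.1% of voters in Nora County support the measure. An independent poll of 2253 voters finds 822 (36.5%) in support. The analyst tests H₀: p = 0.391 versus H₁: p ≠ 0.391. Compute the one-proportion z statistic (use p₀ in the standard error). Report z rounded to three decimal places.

z = -2.544

p̂ = 822/2253 = 0.36485.
Standard error under H₀: √(0.391×0.609/2253) = 0.01028.
z = (0.36485 − 0.391)/0.01028 = -0.02615/0.01028 = -2.544.
p-value = 2·P(Z > 2.544) ≈ 0.0110.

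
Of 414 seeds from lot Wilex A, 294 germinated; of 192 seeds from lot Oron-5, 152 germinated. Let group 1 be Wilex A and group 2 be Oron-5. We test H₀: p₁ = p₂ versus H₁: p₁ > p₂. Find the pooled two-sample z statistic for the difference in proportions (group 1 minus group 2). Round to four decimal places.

p̂₁ = 294/414 ≈ 0.7101449, p̂₂ = 152/192 ≈ 0.7916667.
Pooled p̂ = (294+152)/(414+192) = 446/606 = 0.7359736.
SE = √(p̂(1−p̂)(1/n₁+1/n₂)) = √(0.7359736·0.2640264·0.00762379) = √(0.00148143) = 0.0384893.
z = (0.7101449 − 0.7916667)/0.0384893 = -0.0815218/0.0384893 = -2.1180.
p-value = P(Z > -2.118) ≈ 0.9829.

z = -2.1180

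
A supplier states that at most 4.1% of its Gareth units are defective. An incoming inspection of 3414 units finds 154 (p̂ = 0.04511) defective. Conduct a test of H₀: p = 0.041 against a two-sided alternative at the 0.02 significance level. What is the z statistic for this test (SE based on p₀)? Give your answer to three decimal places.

p̂ = 154/3414 = 0.0451084.
Under H₀, SE = √(0.041·0.959/3414) = √(1.1517e-05) = 0.0033937.
z = (0.0451084 − 0.041)/0.0033937 = 0.0041084/0.0033937 = 1.211.
p-value = 2·P(Z > 1.211) ≈ 0.2260; since p > α = 0.02, fail to reject H₀.

z = 1.211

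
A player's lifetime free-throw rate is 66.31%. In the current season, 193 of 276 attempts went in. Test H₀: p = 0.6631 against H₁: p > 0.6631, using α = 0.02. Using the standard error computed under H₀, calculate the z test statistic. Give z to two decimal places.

p̂ = 193/276 = 0.6993.
Standard error under H₀: √(0.6631×0.3369/276) = 0.0285.
z = (0.6993 − 0.6631)/0.0285 = 0.0362/0.0285 = 1.27.
p-value = P(Z > 1.272) ≈ 0.1018. With α = 0.02, fail to reject H₀.

z = 1.27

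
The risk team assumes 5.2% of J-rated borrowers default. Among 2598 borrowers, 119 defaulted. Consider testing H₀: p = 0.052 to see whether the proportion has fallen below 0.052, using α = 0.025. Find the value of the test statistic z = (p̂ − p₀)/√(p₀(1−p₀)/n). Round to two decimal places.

p̂ = 119/2598 ≈ 0.04580.
Standard error under H₀: √(0.052×0.948/2598) = 0.00436.
z = (0.04580 − 0.052)/0.00436 = -0.00620/0.00436 = -1.42.
p-value = P(Z < -1.422) ≈ 0.0775. With α = 0.025, fail to reject H₀.

z = -1.42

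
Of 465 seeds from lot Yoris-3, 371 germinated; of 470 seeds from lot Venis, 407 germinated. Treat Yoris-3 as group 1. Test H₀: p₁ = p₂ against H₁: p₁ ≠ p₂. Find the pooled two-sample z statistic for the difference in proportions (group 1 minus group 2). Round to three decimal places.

z = -2.786

p̂₁ = 371/465 = 0.79785, p̂₂ = 407/470 = 0.86596.
Pooled p̂ = (371+407)/(465+470) = 778/935 = 0.83209.
SE = √(0.139719 × 0.0042782) = 0.02445.
z = (0.79785 − 0.86596)/0.02445 = -0.06811/0.02445 = -2.786.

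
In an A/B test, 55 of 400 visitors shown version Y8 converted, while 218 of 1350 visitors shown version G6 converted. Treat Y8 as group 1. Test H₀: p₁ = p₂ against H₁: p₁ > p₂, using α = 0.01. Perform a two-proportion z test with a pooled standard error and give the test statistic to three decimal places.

p̂₁ = 55/400 = 0.13750, p̂₂ = 218/1350 = 0.16148.
Pooled p̂ = (55+218)/(400+1350) = 273/1750 = 0.15600.
SE = √(0.131664 × 0.00324074) = 0.02066.
z = (0.13750 − 0.16148)/0.02066 = -0.02398/0.02066 = -1.161.
p-value = P(Z > -1.161) ≈ 0.8772; since p > α = 0.01, fail to reject H₀.

z = -1.161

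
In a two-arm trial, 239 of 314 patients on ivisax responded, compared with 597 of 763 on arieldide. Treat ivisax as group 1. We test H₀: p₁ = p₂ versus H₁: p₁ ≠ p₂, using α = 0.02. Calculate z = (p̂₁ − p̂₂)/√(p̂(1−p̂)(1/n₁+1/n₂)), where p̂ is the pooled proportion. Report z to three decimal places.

z = -0.762

p̂₁ = 239/314 ≈ 0.76115, p̂₂ = 597/763 ≈ 0.78244.
Pooled p̂ = (239+597)/(314+763) = 836/1077 = 0.77623.
SE = √(p̂(1−p̂)(1/n₁+1/n₂)) = √(0.77623·0.22377·0.00449533) = √(0.000780824) = 0.02794.
z = (0.76115 − 0.78244)/0.02794 = -0.02129/0.02794 = -0.762.
Two-sided p-value ≈ 2·Φ(−0.762) = 0.4461; since p > α = 0.02, fail to reject H₀.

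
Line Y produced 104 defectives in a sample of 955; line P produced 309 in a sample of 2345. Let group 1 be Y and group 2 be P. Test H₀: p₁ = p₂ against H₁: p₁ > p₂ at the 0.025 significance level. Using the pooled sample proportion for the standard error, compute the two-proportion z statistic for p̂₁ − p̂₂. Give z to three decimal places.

z = -1.800

p̂₁ = 104/955 ≈ 0.108901, p̂₂ = 309/2345 ≈ 0.131770.
Pooled p̂ = (104+309)/(955+2345) = 413/3300 = 0.125152.
SE = √(0.109489 × 0.00147356) = 0.012702.
z = (0.108901 − 0.131770)/0.012702 = -0.022869/0.012702 = -1.800.
p-value = P(Z > -1.800) ≈ 0.9641. With α = 0.025, fail to reject H₀.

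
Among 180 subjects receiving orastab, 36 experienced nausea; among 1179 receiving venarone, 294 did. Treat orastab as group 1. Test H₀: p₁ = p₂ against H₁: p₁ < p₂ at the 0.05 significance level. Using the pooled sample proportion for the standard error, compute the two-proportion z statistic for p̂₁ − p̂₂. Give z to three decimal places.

z = -1.439

p̂₁ = 36/180 = 0.20000, p̂₂ = 294/1179 = 0.24936.
Pooled p̂ = (36+294)/(180+1179) = 330/1359 = 0.24283.
SE = √(p̂(1−p̂)(1/n₁+1/n₂)) = √(0.24283·0.75717·0.00640373) = √(0.0011774) = 0.03431.
z = (0.20000 − 0.24936)/0.03431 = -0.04936/0.03431 = -1.439.
p-value = P(Z < -1.439) ≈ 0.0751; since p > α = 0.05, fail to reject H₀.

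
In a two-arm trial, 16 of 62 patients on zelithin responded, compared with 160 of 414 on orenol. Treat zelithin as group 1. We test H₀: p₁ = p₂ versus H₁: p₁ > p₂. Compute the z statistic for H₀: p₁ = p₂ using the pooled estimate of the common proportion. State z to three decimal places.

z = -1.953

p̂₁ = 16/62 = 0.25806, p̂₂ = 160/414 = 0.38647.
Pooled p̂ = (16+160)/(62+414) = 176/476 = 0.36975.
SE = √(0.233034 × 0.0185445) = 0.06574.
z = (0.25806 − 0.38647)/0.06574 = -0.12841/0.06574 = -1.953.
p-value = P(Z > -1.953) ≈ 0.9746.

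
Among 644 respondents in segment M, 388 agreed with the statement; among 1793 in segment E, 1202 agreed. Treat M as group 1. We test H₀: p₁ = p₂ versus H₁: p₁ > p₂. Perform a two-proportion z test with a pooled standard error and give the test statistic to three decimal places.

p̂₁ = 388/644 = 0.602484, p̂₂ = 1202/1793 = 0.670385.
Pooled p̂ = (388+1202)/(644+1793) = 1590/2437 = 0.652442.
SE = √(0.226762 × 0.00211052) = 0.021877.
z = (0.602484 − 0.670385)/0.021877 = -0.067901/0.021877 = -3.104.

z = -3.104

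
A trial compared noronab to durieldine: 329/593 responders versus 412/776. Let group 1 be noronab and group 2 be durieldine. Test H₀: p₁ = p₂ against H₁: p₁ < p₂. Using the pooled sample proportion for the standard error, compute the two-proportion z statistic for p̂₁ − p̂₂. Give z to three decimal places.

z = 0.879

p̂₁ = 329/593 = 0.55481, p̂₂ = 412/776 = 0.53093.
Pooled p̂ = (329+412)/(593+776) = 741/1369 = 0.54127.
SE = √(0.248297 × 0.002975) = 0.02718.
z = (0.55481 − 0.53093)/0.02718 = 0.02388/0.02718 = 0.879.
p-value = P(Z < 0.879) ≈ 0.8102.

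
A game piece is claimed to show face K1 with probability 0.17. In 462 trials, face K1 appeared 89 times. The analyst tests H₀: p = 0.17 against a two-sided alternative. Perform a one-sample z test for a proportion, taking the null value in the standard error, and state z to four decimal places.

z = 1.2955

p̂ = 89/462 ≈ 0.192641.
SE = √(p₀(1−p₀)/n) = √(0.1411/462) = 0.017476.
z = (0.192641 − 0.17)/0.017476 = 0.022641/0.017476 = 1.2955.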